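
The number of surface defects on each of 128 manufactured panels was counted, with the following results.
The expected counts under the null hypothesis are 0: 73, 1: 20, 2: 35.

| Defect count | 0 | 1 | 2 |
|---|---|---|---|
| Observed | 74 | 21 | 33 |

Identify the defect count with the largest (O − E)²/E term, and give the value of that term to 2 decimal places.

2, 0.11

cat         O        E   (O−E)²/E
0          74       73      0.014
1          21       20      0.050
2          33       35      0.114
The largest term is for 2: 0.11.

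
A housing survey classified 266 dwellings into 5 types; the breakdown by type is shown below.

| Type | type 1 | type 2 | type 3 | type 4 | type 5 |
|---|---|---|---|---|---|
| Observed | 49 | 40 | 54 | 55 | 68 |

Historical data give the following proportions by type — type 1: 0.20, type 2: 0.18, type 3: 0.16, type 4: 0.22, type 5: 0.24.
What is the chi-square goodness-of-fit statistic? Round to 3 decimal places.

Expected counts E_i = n·p_i: 266×0.20 = 53.2, 266×0.18 = 47.88, 266×0.16 = 42.56, 266×0.22 = 58.52, 266×0.24 = 63.84.
cat         O        E   (O−E)²/E
type 1     49     53.2     0.3316
type 2     40    47.88     1.2969
type 3     54    42.56     3.0750
type 4     55    58.52     0.2117
type 5     68    63.84     0.2711
Sum = 5.186

5.186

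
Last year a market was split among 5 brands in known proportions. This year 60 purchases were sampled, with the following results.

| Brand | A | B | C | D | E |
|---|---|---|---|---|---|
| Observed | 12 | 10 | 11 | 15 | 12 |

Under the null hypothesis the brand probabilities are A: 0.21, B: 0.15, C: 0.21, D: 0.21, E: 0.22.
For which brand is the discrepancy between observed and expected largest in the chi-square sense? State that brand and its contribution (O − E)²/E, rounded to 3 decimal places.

D, 0.457

Expected counts E_i = n·p_i: 60×0.21 = 12.6, 60×0.15 = 9, 60×0.21 = 12.6, 60×0.21 = 12.6, 60×0.22 = 13.2.
A: (12 − 12.6)²/12.6 = 0.36/12.6 = 0.0286
B: (10 − 9)²/9 = 1/9 = 0.1111
C: (11 − 12.6)²/12.6 = 2.56/12.6 = 0.2032
D: (15 − 12.6)²/12.6 = 5.76/12.6 = 0.4571
E: (12 − 13.2)²/13.2 = 1.44/13.2 = 0.1091
The largest term is for D: 0.457.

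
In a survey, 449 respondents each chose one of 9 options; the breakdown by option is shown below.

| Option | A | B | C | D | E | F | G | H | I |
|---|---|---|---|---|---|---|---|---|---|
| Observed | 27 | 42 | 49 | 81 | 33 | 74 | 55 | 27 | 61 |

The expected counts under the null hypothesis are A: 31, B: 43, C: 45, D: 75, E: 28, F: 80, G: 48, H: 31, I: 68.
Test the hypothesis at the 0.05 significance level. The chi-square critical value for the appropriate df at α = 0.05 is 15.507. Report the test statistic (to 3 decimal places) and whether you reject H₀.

cat         O        E   (O−E)²/E
A          27       31     0.5161
B          42       43     0.0233
C          49       45     0.3556
D          81       75     0.4800
E          33       28     0.8929
F          74       80     0.4500
G          55       48     1.0208
H          27       31     0.5161
I          61       68     0.7206
Sum = 4.975
df = 8. Since 4.975 < 15.507, we do not reject H₀.

4.975; do not reject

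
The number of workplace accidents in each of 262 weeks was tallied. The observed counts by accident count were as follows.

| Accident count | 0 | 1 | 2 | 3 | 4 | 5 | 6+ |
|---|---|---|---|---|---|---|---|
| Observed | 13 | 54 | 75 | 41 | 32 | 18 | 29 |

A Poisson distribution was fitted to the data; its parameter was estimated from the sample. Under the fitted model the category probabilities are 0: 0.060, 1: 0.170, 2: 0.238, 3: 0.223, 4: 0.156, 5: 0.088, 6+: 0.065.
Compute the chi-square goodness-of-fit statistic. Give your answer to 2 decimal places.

21.69

Expected counts E_i = n·p_i: 262×0.060 = 15.72, 262×0.170 = 44.54, 262×0.238 = 62.356, 262×0.223 = 58.426, 262×0.156 = 40.872, 262×0.088 = 23.056, 262×0.065 = 17.03.
cat         O        E   (O−E)²/E
0          13    15.72      0.471
1          54    44.54      2.009
2          75   62.356      2.564
3          41   58.426      5.197
4          32   40.872      1.926
5          18   23.056      1.109
6+         29    17.03      8.413
Sum = 21.69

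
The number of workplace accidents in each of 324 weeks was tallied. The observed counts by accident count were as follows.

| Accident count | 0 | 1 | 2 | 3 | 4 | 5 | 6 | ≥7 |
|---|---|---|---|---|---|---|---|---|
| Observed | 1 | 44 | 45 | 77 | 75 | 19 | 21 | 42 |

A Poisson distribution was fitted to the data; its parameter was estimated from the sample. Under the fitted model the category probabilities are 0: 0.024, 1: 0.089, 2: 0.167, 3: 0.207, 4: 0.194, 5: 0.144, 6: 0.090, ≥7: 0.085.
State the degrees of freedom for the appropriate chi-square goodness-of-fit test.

There are k = 8 categories and 1 parameter estimated from the data, so df = 8 − 1 − 1 = 6.

6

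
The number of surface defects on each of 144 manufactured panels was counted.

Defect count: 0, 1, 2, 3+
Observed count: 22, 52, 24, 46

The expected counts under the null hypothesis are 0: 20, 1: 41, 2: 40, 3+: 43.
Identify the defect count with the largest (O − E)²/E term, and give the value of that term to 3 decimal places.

2, 6.400

cat         O        E   (O−E)²/E
0          22       20     0.2000
1          52       41     2.9512
2          24       40     6.4000
3+         46       43     0.2093
The largest term is for 2: 6.400.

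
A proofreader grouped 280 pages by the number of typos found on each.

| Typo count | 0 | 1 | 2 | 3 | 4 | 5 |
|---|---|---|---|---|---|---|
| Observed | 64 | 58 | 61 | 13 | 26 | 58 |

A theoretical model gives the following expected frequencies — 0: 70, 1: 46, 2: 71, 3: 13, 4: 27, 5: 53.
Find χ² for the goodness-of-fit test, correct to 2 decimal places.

5.56

cat         O        E   (O−E)²/E
0          64       70      0.514
1          58       46      3.130
2          61       71      1.408
3          13       13      0.000
4          26       27      0.037
5          58       53      0.472
Sum = 5.56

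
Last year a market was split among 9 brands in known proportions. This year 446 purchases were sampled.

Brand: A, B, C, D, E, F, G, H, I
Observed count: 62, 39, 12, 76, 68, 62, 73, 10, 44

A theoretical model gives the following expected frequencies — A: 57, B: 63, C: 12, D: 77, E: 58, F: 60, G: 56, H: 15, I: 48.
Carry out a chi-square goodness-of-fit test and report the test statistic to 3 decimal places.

cat         O        E   (O−E)²/E
A          62       57     0.4386
B          39       63     9.1429
C          12       12     0.0000
D          76       77     0.0130
E          68       58     1.7241
F          62       60     0.0667
G          73       56     5.1607
H          10       15     1.6667
I          44       48     0.3333
Sum = 18.546

18.546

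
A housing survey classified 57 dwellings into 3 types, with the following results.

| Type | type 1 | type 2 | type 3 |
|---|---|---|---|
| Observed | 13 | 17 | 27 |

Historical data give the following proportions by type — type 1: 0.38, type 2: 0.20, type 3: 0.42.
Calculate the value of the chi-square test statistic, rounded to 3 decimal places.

Expected counts E_i = n·p_i: 57×0.38 = 21.66, 57×0.20 = 11.4, 57×0.42 = 23.94.
cat         O        E   (O−E)²/E
type 1     13    21.66     3.4624
type 2     17     11.4     2.7509
type 3     27    23.94     0.3911
Sum = 6.604

6.604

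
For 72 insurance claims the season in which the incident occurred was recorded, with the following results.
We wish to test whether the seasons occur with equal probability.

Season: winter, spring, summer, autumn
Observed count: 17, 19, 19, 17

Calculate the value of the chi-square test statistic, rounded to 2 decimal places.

Expected count for each of the 4 categories: 72/4 = 18.
winter: (17 − 18)²/18 = 1/18 = 0.056
spring: (19 − 18)²/18 = 1/18 = 0.056
summer: (19 − 18)²/18 = 1/18 = 0.056
autumn: (17 − 18)²/18 = 1/18 = 0.056
Sum = 0.22

0.22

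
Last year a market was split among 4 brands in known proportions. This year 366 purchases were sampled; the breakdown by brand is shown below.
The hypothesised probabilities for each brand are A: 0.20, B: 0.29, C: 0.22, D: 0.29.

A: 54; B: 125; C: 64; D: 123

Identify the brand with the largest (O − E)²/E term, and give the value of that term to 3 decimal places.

A, 5.036

Expected counts E_i = n·p_i: 366×0.20 = 73.2, 366×0.29 = 106.14, 366×0.22 = 80.52, 366×0.29 = 106.14.
cat         O        E   (O−E)²/E
A          54     73.2     5.0361
B         125   106.14     3.3512
C          64    80.52     3.3893
D         123   106.14     2.6782
The largest term is for A: 5.036.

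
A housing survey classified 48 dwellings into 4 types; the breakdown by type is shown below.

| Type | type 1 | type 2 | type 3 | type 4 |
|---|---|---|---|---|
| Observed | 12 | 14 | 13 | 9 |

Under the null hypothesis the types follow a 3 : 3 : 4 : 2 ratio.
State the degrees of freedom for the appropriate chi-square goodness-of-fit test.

3

There are k = 4 categories and no parameters were estimated from the data, so df = 4 − 1 = 3.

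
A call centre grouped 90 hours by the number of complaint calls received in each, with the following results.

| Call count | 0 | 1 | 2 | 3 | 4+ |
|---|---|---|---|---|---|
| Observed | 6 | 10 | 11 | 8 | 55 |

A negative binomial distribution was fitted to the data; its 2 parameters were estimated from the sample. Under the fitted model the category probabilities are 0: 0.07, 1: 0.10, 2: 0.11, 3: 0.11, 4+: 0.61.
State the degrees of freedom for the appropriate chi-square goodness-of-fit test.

2

There are k = 5 categories and 2 parameters estimated from the data, so df = 5 − 1 − 2 = 2.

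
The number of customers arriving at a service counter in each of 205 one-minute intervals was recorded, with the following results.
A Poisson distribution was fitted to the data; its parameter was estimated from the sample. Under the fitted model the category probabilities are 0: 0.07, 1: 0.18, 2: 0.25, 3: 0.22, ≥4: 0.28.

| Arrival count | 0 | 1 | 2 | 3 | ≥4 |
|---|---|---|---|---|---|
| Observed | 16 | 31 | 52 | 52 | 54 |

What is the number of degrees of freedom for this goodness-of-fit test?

There are k = 5 categories and 1 parameter estimated from the data, so df = 5 − 1 − 1 = 3.

3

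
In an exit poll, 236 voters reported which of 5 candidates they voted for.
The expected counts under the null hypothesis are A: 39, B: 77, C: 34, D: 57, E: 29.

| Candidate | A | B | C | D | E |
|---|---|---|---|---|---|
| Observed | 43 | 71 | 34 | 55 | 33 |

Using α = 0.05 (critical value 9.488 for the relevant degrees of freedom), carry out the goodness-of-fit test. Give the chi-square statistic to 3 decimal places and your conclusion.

1.500; do not reject

A: (43 − 39)²/39 = 16/39 = 0.4103
B: (71 − 77)²/77 = 36/77 = 0.4675
C: (34 − 34)²/34 = 0/34 = 0.0000
D: (55 − 57)²/57 = 4/57 = 0.0702
E: (33 − 29)²/29 = 16/29 = 0.5517
Sum = 1.500
df = 4. Since 1.500 < 9.488, we do not reject H₀.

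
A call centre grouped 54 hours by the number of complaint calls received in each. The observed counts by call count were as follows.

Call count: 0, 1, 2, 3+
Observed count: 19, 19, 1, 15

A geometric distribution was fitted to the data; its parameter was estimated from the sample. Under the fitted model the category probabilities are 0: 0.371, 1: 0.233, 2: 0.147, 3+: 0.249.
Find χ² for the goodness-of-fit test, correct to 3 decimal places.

Expected counts E_i = n·p_i: 54×0.371 = 20.034, 54×0.233 = 12.582, 54×0.147 = 7.938, 54×0.249 = 13.446.
cat         O        E   (O−E)²/E
0          19   20.034     0.0534
1          19   12.582     3.2738
2           1    7.938     6.0640
3+         15   13.446     0.1796
Sum = 9.571

9.571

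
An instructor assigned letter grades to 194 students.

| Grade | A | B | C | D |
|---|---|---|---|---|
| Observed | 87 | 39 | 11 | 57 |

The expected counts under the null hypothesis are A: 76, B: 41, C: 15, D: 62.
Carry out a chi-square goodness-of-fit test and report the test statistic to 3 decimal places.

χ² = (87−76)²/76 + (39−41)²/41 + (11−15)²/15 + (57−62)²/62
   = 1.5921 + 0.0976 + 1.0667 + 0.4032
Sum = 3.160

3.160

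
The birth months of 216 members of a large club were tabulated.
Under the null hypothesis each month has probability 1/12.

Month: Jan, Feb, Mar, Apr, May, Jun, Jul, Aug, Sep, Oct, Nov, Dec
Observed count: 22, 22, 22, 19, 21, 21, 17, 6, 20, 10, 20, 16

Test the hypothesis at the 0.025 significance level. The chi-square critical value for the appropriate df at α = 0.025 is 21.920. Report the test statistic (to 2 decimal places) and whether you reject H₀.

16.00; do not reject

Under H₀ each category has probability 1/12, so each expected count is 216/12 = 18.
cat         O        E   (O−E)²/E
Jan        22       18      0.889
Feb        22       18      0.889
Mar        22       18      0.889
Apr        19       18      0.056
May        21       18      0.500
Jun        21       18      0.500
Jul        17       18      0.056
Aug         6       18      8.000
Sep        20       18      0.222
Oct        10       18      3.556
Nov        20       18      0.222
Dec        16       18      0.222
Sum = 16.00
df = 11. Since 16.00 < 21.920, we do not reject H₀.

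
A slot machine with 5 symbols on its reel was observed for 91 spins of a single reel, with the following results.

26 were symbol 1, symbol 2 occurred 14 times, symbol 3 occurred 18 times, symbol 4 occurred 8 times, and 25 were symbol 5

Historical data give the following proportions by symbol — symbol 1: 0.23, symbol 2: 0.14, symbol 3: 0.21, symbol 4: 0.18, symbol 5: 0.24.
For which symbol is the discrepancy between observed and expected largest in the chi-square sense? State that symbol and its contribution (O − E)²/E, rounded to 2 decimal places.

symbol 4, 4.29

Expected counts E_i = n·p_i: 91×0.23 = 20.93, 91×0.14 = 12.74, 91×0.21 = 19.11, 91×0.18 = 16.38, 91×0.24 = 21.84.
χ² = (26−20.93)²/20.93 + (14−12.74)²/12.74 + (18−19.11)²/19.11 + (8−16.38)²/16.38 + (25−21.84)²/21.84
   = 1.228 + 0.125 + 0.064 + 4.287 + 0.457
The largest term is for symbol 4: 4.29.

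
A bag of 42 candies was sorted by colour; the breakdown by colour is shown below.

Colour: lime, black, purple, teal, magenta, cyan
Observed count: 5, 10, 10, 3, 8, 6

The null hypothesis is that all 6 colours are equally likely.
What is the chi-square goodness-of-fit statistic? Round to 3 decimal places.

5.714

Under H₀ each category has probability 1/6, so each expected count is 42/6 = 7.
χ² = (5−7)²/7 + (10−7)²/7 + (10−7)²/7 + (3−7)²/7 + (8−7)²/7 + (6−7)²/7
   = 0.5714 + 1.2857 + 1.2857 + 2.2857 + 0.1429 + 0.1429
Sum = 5.714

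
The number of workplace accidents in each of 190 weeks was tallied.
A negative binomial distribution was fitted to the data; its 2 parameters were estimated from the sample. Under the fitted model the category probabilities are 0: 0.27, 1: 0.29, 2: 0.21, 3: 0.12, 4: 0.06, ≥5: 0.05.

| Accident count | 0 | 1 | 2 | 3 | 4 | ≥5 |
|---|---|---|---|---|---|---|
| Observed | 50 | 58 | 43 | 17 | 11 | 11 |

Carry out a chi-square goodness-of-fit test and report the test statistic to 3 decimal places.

2.153

Expected counts E_i = n·p_i: 190×0.27 = 51.3, 190×0.29 = 55.1, 190×0.21 = 39.9, 190×0.12 = 22.8, 190×0.06 = 11.4, 190×0.05 = 9.5.
0: (50 − 51.3)²/51.3 = 1.69/51.3 = 0.0329
1: (58 − 55.1)²/55.1 = 8.41/55.1 = 0.1526
2: (43 − 39.9)²/39.9 = 9.61/39.9 = 0.2409
3: (17 − 22.8)²/22.8 = 33.64/22.8 = 1.4754
4: (11 − 11.4)²/11.4 = 0.16/11.4 = 0.0140
≥5: (11 − 9.5)²/9.5 = 2.25/9.5 = 0.2368
Sum = 2.153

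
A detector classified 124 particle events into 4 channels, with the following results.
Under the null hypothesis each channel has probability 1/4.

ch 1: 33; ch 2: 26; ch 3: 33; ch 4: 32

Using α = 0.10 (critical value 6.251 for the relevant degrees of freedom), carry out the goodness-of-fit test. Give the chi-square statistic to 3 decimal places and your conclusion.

1.097; do not reject

Under H₀ each category has probability 1/4, so each expected count is 124/4 = 31.
χ² = (33−31)²/31 + (26−31)²/31 + (33−31)²/31 + (32−31)²/31
   = 0.1290 + 0.8065 + 0.1290 + 0.0323
Sum = 1.097
df = 3. Since 1.097 < 6.251, we do not reject H₀.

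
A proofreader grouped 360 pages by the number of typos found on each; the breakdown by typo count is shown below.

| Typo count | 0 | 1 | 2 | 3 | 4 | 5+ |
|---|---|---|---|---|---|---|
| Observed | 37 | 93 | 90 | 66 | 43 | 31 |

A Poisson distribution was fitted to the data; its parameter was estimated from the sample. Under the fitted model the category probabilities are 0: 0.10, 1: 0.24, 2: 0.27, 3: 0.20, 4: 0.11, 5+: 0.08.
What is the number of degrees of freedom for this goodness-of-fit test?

There are k = 6 categories and 1 parameter estimated from the data, so df = 6 − 1 − 1 = 4.

4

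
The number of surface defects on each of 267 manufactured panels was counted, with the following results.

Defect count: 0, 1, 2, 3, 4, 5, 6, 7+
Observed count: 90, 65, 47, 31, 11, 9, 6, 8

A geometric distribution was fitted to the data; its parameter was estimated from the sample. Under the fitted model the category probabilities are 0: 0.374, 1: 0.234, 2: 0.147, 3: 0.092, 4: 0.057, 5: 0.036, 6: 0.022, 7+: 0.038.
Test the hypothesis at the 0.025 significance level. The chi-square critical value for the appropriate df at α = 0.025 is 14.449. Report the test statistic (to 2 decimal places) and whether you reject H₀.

Expected counts E_i = n·p_i: 267×0.374 = 99.858, 267×0.234 = 62.478, 267×0.147 = 39.249, 267×0.092 = 24.564, 267×0.057 = 15.219, 267×0.036 = 9.612, 267×0.022 = 5.874, 267×0.038 = 10.146.
χ² = (90−99.858)²/99.858 + (65−62.478)²/62.478 + (47−39.249)²/39.249 + (31−24.564)²/24.564 + (11−15.219)²/15.219 + (9−9.612)²/9.612 + (6−5.874)²/5.874 + (8−10.146)²/10.146
   = 0.973 + 0.102 + 1.531 + 1.686 + 1.170 + 0.039 + 0.003 + 0.454
Sum = 5.96
df = 6. Since 5.96 < 14.449, we do not reject H₀.

5.96; do not reject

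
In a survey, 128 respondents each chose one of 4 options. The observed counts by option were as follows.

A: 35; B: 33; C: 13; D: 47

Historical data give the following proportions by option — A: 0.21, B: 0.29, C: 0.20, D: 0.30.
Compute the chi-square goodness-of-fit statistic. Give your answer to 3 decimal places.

Expected counts E_i = n·p_i: 128×0.21 = 26.88, 128×0.29 = 37.12, 128×0.20 = 25.6, 128×0.30 = 38.4.
cat         O        E   (O−E)²/E
A          35    26.88     2.4529
B          33    37.12     0.4573
C          13     25.6     6.2016
D          47     38.4     1.9260
Sum = 11.038

11.038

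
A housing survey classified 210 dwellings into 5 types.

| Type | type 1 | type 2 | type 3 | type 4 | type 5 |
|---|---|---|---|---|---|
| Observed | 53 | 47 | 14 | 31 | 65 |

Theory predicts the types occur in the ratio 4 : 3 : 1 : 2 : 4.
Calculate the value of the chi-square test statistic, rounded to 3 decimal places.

Ratio total = 14. Expected counts: 210×4/14 = 60, 210×3/14 = 45, 210×1/14 = 15, 210×2/14 = 30, 210×4/14 = 60.
type 1: (53 − 60)²/60 = 49/60 = 0.8167
type 2: (47 − 45)²/45 = 4/45 = 0.0889
type 3: (14 − 15)²/15 = 1/15 = 0.0667
type 4: (31 − 30)²/30 = 1/30 = 0.0333
type 5: (65 − 60)²/60 = 25/60 = 0.4167
Sum = 1.422

1.422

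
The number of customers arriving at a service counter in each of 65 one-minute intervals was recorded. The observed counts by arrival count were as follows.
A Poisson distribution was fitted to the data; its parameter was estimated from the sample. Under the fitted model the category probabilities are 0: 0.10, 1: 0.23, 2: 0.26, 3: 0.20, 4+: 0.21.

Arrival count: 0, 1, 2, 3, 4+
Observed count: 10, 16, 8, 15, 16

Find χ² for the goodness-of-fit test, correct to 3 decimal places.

Expected counts E_i = n·p_i: 65×0.10 = 6.5, 65×0.23 = 14.95, 65×0.26 = 16.9, 65×0.20 = 13, 65×0.21 = 13.65.
0: (10 − 6.5)²/6.5 = 12.25/6.5 = 1.8846
1: (16 − 14.95)²/14.95 = 1.1025/14.95 = 0.0737
2: (8 − 16.9)²/16.9 = 79.21/16.9 = 4.6870
3: (15 − 13)²/13 = 4/13 = 0.3077
4+: (16 − 13.65)²/13.65 = 5.5225/13.65 = 0.4046
Sum = 7.358

7.358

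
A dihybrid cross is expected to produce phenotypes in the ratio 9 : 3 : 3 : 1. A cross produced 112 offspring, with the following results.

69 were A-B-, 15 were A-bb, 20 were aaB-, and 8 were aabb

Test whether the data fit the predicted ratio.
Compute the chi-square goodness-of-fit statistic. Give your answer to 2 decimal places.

Ratio total = 16. Expected counts: 112×9/16 = 63, 112×3/16 = 21, 112×3/16 = 21, 112×1/16 = 7.
χ² = (69−63)²/63 + (15−21)²/21 + (20−21)²/21 + (8−7)²/7
   = 0.571 + 1.714 + 0.048 + 0.143
Sum = 2.48

2.48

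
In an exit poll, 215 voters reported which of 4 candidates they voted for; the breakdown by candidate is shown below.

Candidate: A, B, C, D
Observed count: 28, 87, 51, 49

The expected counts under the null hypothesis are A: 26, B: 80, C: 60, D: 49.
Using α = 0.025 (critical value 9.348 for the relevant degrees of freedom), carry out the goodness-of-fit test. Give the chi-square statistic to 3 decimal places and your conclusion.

2.116; do not reject

χ² = (28−26)²/26 + (87−80)²/80 + (51−60)²/60 + (49−49)²/49
   = 0.1538 + 0.6125 + 1.3500 + 0.0000
Sum = 2.116
df = 3. Since 2.116 < 9.348, we do not reject H₀.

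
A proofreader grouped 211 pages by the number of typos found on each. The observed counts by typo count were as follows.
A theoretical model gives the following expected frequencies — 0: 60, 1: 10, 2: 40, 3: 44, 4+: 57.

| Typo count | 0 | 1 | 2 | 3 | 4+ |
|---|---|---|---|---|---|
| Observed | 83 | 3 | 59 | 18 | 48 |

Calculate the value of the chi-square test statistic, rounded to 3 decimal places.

0: (83 − 60)²/60 = 529/60 = 8.8167
1: (3 − 10)²/10 = 49/10 = 4.9000
2: (59 − 40)²/40 = 361/40 = 9.0250
3: (18 − 44)²/44 = 676/44 = 15.3636
4+: (48 − 57)²/57 = 81/57 = 1.4211
Sum = 39.526

39.526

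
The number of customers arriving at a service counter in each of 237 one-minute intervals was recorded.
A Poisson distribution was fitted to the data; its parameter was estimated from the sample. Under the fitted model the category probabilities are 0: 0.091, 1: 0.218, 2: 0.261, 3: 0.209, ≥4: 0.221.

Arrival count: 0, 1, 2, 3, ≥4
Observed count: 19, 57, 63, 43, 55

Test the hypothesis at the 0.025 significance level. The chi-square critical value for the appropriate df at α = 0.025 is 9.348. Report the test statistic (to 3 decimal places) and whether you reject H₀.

Expected counts E_i = n·p_i: 237×0.091 = 21.567, 237×0.218 = 51.666, 237×0.261 = 61.857, 237×0.209 = 49.533, 237×0.221 = 52.377.
0: (19 − 21.567)²/21.567 = 6.589489/21.567 = 0.3055
1: (57 − 51.666)²/51.666 = 28.451556/51.666 = 0.5507
2: (63 − 61.857)²/61.857 = 1.306449/61.857 = 0.0211
3: (43 − 49.533)²/49.533 = 42.680089/49.533 = 0.8616
≥4: (55 − 52.377)²/52.377 = 6.880129/52.377 = 0.1314
Sum = 1.870
df = 3. Since 1.870 < 9.348, we do not reject H₀.

1.870; do not reject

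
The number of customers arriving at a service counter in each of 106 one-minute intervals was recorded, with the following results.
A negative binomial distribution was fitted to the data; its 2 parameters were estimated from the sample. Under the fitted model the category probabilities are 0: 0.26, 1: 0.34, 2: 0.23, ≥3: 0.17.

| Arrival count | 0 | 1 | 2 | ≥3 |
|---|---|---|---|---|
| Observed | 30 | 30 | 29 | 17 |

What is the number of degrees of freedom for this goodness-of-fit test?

1

There are k = 4 categories and 2 parameters estimated from the data, so df = 4 − 1 − 2 = 1.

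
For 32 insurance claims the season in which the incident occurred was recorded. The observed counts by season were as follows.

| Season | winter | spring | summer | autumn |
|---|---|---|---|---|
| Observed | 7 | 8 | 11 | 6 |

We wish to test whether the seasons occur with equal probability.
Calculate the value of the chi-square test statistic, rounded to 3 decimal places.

1.750

Under H₀ each category has probability 1/4, so each expected count is 32/4 = 8.
χ² = (7−8)²/8 + (8−8)²/8 + (11−8)²/8 + (6−8)²/8
   = 0.1250 + 0.0000 + 1.1250 + 0.5000
Sum = 1.750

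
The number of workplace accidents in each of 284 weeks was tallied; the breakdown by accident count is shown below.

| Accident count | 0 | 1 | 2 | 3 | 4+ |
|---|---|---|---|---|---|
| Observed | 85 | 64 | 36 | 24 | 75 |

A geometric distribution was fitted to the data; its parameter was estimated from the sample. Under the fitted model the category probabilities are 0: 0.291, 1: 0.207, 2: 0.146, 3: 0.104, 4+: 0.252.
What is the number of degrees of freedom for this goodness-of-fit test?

3

There are k = 5 categories and 1 parameter estimated from the data, so df = 5 − 1 − 1 = 3.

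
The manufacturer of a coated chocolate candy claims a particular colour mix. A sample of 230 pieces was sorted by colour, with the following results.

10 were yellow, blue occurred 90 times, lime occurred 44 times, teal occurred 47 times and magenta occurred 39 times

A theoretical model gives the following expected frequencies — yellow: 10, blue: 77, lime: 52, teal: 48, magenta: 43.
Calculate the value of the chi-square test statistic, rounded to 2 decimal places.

3.82

χ² = (10−10)²/10 + (90−77)²/77 + (44−52)²/52 + (47−48)²/48 + (39−43)²/43
   = 0.000 + 2.195 + 1.231 + 0.021 + 0.372
Sum = 3.82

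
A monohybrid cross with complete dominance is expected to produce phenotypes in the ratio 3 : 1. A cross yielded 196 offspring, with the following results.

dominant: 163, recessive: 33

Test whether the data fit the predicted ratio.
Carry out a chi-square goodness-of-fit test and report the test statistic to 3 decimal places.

Ratio total = 4. Expected counts: 196×3/4 = 147, 196×1/4 = 49.
χ² = (163−147)²/147 + (33−49)²/49
   = 1.7415 + 5.2245
Sum = 6.966

6.966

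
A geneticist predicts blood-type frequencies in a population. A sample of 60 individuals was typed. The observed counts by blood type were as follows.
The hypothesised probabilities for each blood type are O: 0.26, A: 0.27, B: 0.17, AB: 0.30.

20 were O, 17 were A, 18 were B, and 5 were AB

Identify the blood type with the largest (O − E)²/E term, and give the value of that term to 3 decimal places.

AB, 9.389

Expected counts E_i = n·p_i: 60×0.26 = 15.6, 60×0.27 = 16.2, 60×0.17 = 10.2, 60×0.30 = 18.
O: (20 − 15.6)²/15.6 = 19.36/15.6 = 1.2410
A: (17 − 16.2)²/16.2 = 0.64/16.2 = 0.0395
B: (18 − 10.2)²/10.2 = 60.84/10.2 = 5.9647
AB: (5 − 18)²/18 = 169/18 = 9.3889
The largest term is for AB: 9.389.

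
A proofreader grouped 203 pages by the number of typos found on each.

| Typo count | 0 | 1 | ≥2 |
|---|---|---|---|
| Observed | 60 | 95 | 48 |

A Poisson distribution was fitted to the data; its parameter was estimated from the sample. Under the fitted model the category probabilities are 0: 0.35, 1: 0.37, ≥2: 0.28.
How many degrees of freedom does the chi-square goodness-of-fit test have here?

There are k = 3 categories and 1 parameter estimated from the data, so df = 3 − 1 − 1 = 1.

1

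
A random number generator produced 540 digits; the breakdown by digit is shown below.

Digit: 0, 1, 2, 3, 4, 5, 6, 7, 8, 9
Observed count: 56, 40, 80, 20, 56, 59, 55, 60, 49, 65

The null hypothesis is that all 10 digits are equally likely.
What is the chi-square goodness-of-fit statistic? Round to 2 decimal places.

Expected count for each of the 10 categories: 540/10 = 54.
0: (56 − 54)²/54 = 4/54 = 0.074
1: (40 − 54)²/54 = 196/54 = 3.630
2: (80 − 54)²/54 = 676/54 = 12.519
3: (20 − 54)²/54 = 1156/54 = 21.407
4: (56 − 54)²/54 = 4/54 = 0.074
5: (59 − 54)²/54 = 25/54 = 0.463
6: (55 − 54)²/54 = 1/54 = 0.019
7: (60 − 54)²/54 = 36/54 = 0.667
8: (49 − 54)²/54 = 25/54 = 0.463
9: (65 − 54)²/54 = 121/54 = 2.241
Sum = 41.56

41.56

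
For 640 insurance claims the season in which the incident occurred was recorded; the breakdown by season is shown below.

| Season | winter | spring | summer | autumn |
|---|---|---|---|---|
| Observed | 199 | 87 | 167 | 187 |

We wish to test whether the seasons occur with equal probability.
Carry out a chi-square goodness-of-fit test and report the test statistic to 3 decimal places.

Under H₀ each category has probability 1/4, so each expected count is 640/4 = 160.
cat         O        E   (O−E)²/E
winter    199      160     9.5063
spring     87      160    33.3063
summer    167      160     0.3063
autumn    187      160     4.5563
Sum = 47.675

47.675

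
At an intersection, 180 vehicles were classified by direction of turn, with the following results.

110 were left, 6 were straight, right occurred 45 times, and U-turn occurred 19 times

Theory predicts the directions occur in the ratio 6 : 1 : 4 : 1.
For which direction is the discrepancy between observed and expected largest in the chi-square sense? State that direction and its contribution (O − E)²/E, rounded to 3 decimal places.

straight, 5.400

Ratio total = 12. Expected counts: 180×6/12 = 90, 180×1/12 = 15, 180×4/12 = 60, 180×1/12 = 15.
left: (110 − 90)²/90 = 400/90 = 4.4444
straight: (6 − 15)²/15 = 81/15 = 5.4000
right: (45 − 60)²/60 = 225/60 = 3.7500
U-turn: (19 − 15)²/15 = 16/15 = 1.0667
The largest term is for straight: 5.400.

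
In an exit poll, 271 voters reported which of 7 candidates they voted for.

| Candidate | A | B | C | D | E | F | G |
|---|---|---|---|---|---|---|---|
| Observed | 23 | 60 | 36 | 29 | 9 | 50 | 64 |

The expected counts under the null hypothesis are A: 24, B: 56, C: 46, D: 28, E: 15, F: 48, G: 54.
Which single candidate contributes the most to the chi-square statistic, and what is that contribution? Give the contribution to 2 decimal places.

χ² = (23−24)²/24 + (60−56)²/56 + (36−46)²/46 + (29−28)²/28 + (9−15)²/15 + (50−48)²/48 + (64−54)²/54
   = 0.042 + 0.286 + 2.174 + 0.036 + 2.400 + 0.083 + 1.852
The largest term is for E: 2.40.

E, 2.40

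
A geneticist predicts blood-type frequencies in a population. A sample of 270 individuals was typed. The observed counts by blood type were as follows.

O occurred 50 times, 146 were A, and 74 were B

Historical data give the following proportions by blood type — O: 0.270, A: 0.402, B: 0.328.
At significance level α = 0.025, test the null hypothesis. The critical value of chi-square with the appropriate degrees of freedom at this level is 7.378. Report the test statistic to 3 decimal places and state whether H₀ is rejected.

Expected counts E_i = n·p_i: 270×0.270 = 72.9, 270×0.402 = 108.54, 270×0.328 = 88.56.
χ² = (50−72.9)²/72.9 + (146−108.54)²/108.54 + (74−88.56)²/88.56
   = 7.1936 + 12.9284 + 2.3938
Sum = 22.516
df = 2. Since 22.516 > 7.378, we reject H₀.

22.516; reject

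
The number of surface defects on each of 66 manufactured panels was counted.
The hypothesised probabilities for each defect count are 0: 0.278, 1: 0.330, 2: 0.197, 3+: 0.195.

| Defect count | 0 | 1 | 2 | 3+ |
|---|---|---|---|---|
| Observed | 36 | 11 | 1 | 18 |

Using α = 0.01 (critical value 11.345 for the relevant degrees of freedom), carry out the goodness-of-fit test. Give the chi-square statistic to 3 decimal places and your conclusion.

Expected counts E_i = n·p_i: 66×0.278 = 18.348, 66×0.330 = 21.78, 66×0.197 = 13.002, 66×0.195 = 12.87.
cat         O        E   (O−E)²/E
0          36   18.348    16.9824
1          11    21.78     5.3356
2           1   13.002    11.0789
3+         18    12.87     2.0448
Sum = 35.442
df = 3. Since 35.442 > 11.345, we reject H₀.

35.442; reject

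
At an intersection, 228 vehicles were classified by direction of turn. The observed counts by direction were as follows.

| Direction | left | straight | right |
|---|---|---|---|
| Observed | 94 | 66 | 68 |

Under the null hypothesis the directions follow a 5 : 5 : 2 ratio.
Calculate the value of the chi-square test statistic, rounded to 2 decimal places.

Ratio total = 12. Expected counts: 228×5/12 = 95, 228×5/12 = 95, 228×2/12 = 38.
χ² = (94−95)²/95 + (66−95)²/95 + (68−38)²/38
   = 0.011 + 8.853 + 23.684
Sum = 32.55

32.55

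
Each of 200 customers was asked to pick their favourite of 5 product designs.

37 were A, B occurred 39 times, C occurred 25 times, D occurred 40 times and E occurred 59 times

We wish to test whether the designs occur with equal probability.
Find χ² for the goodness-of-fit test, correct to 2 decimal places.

14.90

Expected count for each of the 5 categories: 200/5 = 40.
cat         O        E   (O−E)²/E
A          37       40      0.225
B          39       40      0.025
C          25       40      5.625
D          40       40      0.000
E          59       40      9.025
Sum = 14.90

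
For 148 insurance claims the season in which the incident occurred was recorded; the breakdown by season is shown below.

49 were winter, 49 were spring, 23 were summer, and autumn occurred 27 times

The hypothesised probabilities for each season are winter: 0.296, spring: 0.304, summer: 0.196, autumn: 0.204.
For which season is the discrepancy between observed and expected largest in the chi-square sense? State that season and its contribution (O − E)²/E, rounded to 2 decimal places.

Expected counts E_i = n·p_i: 148×0.296 = 43.808, 148×0.304 = 44.992, 148×0.196 = 29.008, 148×0.204 = 30.192.
cat         O        E   (O−E)²/E
winter     49   43.808      0.615
spring     49   44.992      0.357
summer     23   29.008      1.244
autumn     27   30.192      0.337
The largest term is for summer: 1.24.

summer, 1.24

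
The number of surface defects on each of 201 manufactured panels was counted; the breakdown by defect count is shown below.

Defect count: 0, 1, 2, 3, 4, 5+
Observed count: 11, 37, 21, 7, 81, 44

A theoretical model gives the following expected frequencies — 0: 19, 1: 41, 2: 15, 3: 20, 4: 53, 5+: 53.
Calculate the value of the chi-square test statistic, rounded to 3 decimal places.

30.929

0: (11 − 19)²/19 = 64/19 = 3.3684
1: (37 − 41)²/41 = 16/41 = 0.3902
2: (21 − 15)²/15 = 36/15 = 2.4000
3: (7 − 20)²/20 = 169/20 = 8.4500
4: (81 − 53)²/53 = 784/53 = 14.7925
5+: (44 − 53)²/53 = 81/53 = 1.5283
Sum = 30.929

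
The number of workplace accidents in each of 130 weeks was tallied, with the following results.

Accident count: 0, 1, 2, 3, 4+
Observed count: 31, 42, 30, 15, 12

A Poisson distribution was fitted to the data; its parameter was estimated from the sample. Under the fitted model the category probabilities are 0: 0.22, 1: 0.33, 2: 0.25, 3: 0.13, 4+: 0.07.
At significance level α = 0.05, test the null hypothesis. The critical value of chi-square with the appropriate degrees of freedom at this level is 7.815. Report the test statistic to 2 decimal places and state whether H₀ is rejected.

Expected counts E_i = n·p_i: 130×0.22 = 28.6, 130×0.33 = 42.9, 130×0.25 = 32.5, 130×0.13 = 16.9, 130×0.07 = 9.1.
cat         O        E   (O−E)²/E
0          31     28.6      0.201
1          42     42.9      0.019
2          30     32.5      0.192
3          15     16.9      0.214
4+         12      9.1      0.924
Sum = 1.55
df = 3. Since 1.55 < 7.815, we do not reject H₀.

1.55; do not reject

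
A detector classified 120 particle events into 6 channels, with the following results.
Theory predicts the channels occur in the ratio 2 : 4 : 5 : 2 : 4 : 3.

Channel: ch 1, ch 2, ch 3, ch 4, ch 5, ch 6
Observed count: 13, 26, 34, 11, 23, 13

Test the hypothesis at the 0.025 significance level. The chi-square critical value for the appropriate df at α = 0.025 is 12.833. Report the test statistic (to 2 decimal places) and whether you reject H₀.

Ratio total = 20. Expected counts: 120×2/20 = 12, 120×4/20 = 24, 120×5/20 = 30, 120×2/20 = 12, 120×4/20 = 24, 120×3/20 = 18.
ch 1: (13 − 12)²/12 = 1/12 = 0.083
ch 2: (26 − 24)²/24 = 4/24 = 0.167
ch 3: (34 − 30)²/30 = 16/30 = 0.533
ch 4: (11 − 12)²/12 = 1/12 = 0.083
ch 5: (23 − 24)²/24 = 1/24 = 0.042
ch 6: (13 − 18)²/18 = 25/18 = 1.389
Sum = 2.30
df = 5. Since 2.30 < 12.833, we do not reject H₀.

2.30; do not reject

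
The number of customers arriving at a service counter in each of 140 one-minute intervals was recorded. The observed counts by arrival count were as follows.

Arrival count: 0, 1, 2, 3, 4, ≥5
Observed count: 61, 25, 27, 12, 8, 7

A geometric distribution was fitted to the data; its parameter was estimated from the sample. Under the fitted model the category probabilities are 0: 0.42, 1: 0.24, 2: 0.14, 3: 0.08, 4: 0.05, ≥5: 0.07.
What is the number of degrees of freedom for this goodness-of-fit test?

There are k = 6 categories and 1 parameter estimated from the data, so df = 6 − 1 − 1 = 4.

4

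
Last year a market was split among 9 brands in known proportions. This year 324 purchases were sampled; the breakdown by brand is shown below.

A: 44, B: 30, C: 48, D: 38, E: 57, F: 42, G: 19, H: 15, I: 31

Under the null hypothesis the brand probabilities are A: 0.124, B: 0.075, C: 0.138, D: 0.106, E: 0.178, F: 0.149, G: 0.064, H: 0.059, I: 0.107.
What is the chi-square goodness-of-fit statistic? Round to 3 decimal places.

Expected counts E_i = n·p_i: 324×0.124 = 40.176, 324×0.075 = 24.3, 324×0.138 = 44.712, 324×0.106 = 34.344, 324×0.178 = 57.672, 324×0.149 = 48.276, 324×0.064 = 20.736, 324×0.059 = 19.116, 324×0.107 = 34.668.
χ² = (44−40.176)²/40.176 + (30−24.3)²/24.3 + (48−44.712)²/44.712 + (38−34.344)²/34.344 + (57−57.672)²/57.672 + (42−48.276)²/48.276 + (19−20.736)²/20.736 + (15−19.116)²/19.116 + (31−34.668)²/34.668
   = 0.3640 + 1.3370 + 0.2418 + 0.3892 + 0.0078 + 0.8159 + 0.1453 + 0.8862 + 0.3881
Sum = 4.575

4.575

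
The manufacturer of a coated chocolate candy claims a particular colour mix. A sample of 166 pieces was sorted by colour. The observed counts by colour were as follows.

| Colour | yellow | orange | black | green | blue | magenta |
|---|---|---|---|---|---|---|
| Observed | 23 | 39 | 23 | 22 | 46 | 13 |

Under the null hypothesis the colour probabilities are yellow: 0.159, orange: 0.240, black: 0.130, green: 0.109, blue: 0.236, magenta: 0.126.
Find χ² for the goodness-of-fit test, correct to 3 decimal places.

5.575

Expected counts E_i = n·p_i: 166×0.159 = 26.394, 166×0.240 = 39.84, 166×0.130 = 21.58, 166×0.109 = 18.094, 166×0.236 = 39.176, 166×0.126 = 20.916.
cat          O        E   (O−E)²/E
yellow      23   26.394     0.4364
orange      39    39.84     0.0177
black       23    21.58     0.0934
green       22   18.094     0.8432
blue        46   39.176     1.1887
magenta     13   20.916     2.9959
Sum = 5.575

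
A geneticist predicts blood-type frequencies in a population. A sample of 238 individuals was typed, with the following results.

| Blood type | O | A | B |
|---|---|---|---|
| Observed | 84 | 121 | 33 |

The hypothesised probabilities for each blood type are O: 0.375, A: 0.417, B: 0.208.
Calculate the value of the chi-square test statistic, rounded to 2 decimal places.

Expected counts E_i = n·p_i: 238×0.375 = 89.25, 238×0.417 = 99.246, 238×0.208 = 49.504.
χ² = (84−89.25)²/89.25 + (121−99.246)²/99.246 + (33−49.504)²/49.504
   = 0.309 + 4.768 + 5.502
Sum = 10.58

10.58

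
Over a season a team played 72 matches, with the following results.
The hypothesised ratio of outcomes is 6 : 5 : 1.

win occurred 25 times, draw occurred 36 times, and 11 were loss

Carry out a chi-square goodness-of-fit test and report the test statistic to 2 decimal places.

Ratio total = 12. Expected counts: 72×6/12 = 36, 72×5/12 = 30, 72×1/12 = 6.
win: (25 − 36)²/36 = 121/36 = 3.361
draw: (36 − 30)²/30 = 36/30 = 1.200
loss: (11 − 6)²/6 = 25/6 = 4.167
Sum = 8.73

8.73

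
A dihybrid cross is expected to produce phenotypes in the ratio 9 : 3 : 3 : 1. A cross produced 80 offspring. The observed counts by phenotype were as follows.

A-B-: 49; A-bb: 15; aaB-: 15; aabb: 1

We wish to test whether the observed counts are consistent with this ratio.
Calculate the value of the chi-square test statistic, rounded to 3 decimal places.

3.556

Ratio total = 16. Expected counts: 80×9/16 = 45, 80×3/16 = 15, 80×3/16 = 15, 80×1/16 = 5.
χ² = (49−45)²/45 + (15−15)²/15 + (15−15)²/15 + (1−5)²/5
   = 0.3556 + 0.0000 + 0.0000 + 3.2000
Sum = 3.556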